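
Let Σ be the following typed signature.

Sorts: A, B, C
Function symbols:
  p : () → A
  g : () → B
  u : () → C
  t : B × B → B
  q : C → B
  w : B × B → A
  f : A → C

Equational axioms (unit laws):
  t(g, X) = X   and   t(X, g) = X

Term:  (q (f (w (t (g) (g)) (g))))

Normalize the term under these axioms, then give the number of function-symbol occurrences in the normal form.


1. (q (f (w (t (g) (g)) (g))))  →  (q (f (w (g) (g))))
normal form: (q (f (w (g) (g))))

size = 5


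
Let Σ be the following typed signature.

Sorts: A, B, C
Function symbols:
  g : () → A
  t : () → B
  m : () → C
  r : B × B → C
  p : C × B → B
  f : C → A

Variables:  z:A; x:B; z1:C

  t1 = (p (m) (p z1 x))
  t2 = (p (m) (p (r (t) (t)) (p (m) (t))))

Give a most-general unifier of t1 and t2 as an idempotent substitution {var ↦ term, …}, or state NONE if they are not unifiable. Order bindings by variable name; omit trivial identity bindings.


{x ↦ (p (m) (t)), z1 ↦ (r (t) (t))}


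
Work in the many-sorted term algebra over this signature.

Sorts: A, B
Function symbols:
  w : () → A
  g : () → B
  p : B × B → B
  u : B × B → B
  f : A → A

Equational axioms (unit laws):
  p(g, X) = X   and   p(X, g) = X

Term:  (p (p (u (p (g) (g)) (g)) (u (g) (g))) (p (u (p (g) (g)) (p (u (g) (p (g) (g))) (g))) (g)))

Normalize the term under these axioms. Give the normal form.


1. (p (p (u (p (g) (g)) (g)) (u (g) (g))) (p (u (p (g) (g)) (p (u (g) (p (g) (g))) (g))) (g)))  →  (p (p (u (g) (g)) (u (g) (g))) (p (u (p (g) (g)) (p (u (g) (p (g) (g))) (g))) (g)))
2. (p (p (u (g) (g)) (u (g) (g))) (p (u (p (g) (g)) (p (u (g) (p (g) (g))) (g))) (g)))  →  (p (p (u (g) (g)) (u (g) (g))) (u (p (g) (g)) (p (u (g) (p (g) (g))) (g))))
3. (p (p (u (g) (g)) (u (g) (g))) (u (p (g) (g)) (p (u (g) (p (g) (g))) (g))))  →  (p (p (u (g) (g)) (u (g) (g))) (u (g) (p (u (g) (p (g) (g))) (g))))
4. (p (p (u (g) (g)) (u (g) (g))) (u (g) (p (u (g) (p (g) (g))) (g))))  →  (p (p (u (g) (g)) (u (g) (g))) (u (g) (u (g) (p (g) (g)))))
5. (p (p (u (g) (g)) (u (g) (g))) (u (g) (u (g) (p (g) (g)))))  →  (p (p (u (g) (g)) (u (g) (g))) (u (g) (u (g) (g))))

normal form = (p (p (u (g) (g)) (u (g) (g))) (u (g) (u (g) (g))))


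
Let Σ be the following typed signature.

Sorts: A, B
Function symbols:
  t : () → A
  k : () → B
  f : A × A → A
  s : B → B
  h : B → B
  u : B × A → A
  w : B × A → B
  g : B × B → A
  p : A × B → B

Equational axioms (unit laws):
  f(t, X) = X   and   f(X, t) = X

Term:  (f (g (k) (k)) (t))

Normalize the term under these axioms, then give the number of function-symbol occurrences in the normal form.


size = 3

1. (f (g (k) (k)) (t))  →  (g (k) (k))
normal form: (g (k) (k))


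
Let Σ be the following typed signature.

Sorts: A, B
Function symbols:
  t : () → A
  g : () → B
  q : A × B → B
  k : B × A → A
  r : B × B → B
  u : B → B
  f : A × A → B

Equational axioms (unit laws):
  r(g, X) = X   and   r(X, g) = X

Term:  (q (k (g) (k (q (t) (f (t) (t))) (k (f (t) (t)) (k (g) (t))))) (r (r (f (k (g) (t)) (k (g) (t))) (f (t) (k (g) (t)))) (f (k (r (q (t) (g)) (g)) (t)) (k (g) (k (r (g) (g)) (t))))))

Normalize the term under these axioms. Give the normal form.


1. (q (k (g) (k (q (t) (f (t) (t))) (k (f (t) (t)) (k (g) (t))))) (r (r (f (k (g) (t)) (k (g) (t))) (f (t) (k (g) (t)))) (f (k (r (q (t) (g)) (g)) (t)) (k (g) (k (r (g) (g)) (t))))))  →  (q (k (g) (k (q (t) (f (t) (t))) (k (f (t) (t)) (k (g) (t))))) (r (r (f (k (g) (t)) (k (g) (t))) (f (t) (k (g) (t)))) (f (k (q (t) (g)) (t)) (k (g) (k (r (g) (g)) (t))))))
2. (q (k (g) (k (q (t) (f (t) (t))) (k (f (t) (t)) (k (g) (t))))) (r (r (f (k (g) (t)) (k (g) (t))) (f (t) (k (g) (t)))) (f (k (q (t) (g)) (t)) (k (g) (k (r (g) (g)) (t))))))  →  (q (k (g) (k (q (t) (f (t) (t))) (k (f (t) (t)) (k (g) (t))))) (r (r (f (k (g) (t)) (k (g) (t))) (f (t) (k (g) (t)))) (f (k (q (t) (g)) (t)) (k (g) (k (g) (t))))))

normal form = (q (k (g) (k (q (t) (f (t) (t))) (k (f (t) (t)) (k (g) (t))))) (r (r (f (k (g) (t)) (k (g) (t))) (f (t) (k (g) (t)))) (f (k (q (t) (g)) (t)) (k (g) (k (g) (t))))))


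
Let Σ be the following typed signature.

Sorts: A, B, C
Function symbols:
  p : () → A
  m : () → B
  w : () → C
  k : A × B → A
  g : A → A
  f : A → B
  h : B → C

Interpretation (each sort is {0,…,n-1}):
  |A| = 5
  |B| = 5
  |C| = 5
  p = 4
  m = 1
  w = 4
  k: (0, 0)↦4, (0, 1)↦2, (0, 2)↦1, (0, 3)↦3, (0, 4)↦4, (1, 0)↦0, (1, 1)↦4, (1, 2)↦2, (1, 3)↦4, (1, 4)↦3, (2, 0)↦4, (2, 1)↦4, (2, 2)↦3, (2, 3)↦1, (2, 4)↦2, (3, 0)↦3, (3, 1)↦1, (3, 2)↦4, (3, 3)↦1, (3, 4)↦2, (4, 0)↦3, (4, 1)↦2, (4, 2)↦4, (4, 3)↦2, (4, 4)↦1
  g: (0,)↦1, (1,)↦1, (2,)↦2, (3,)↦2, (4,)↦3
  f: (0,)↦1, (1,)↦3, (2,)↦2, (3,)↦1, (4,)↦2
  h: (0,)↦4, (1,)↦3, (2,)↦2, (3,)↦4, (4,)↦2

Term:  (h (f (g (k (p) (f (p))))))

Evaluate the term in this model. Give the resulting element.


value = 3

  p = 4
  p = 4
  (f (p)) = f(4,) = 2
  (k (p) (f (p))) = k(4, 2) = 4
  (g (k (p) (f (p)))) = g(4,) = 3
  (f (g (k (p) (f (p))))) = f(3,) = 1
  (h (f (g (k (p) (f (p)))))) = h(1,) = 3


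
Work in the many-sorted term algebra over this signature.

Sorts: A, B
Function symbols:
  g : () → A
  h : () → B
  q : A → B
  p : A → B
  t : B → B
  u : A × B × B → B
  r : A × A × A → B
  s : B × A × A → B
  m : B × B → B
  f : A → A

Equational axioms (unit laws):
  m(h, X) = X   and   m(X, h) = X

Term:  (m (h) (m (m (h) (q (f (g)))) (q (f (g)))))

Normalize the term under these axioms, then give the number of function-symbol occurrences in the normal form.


size = 7

1. (m (h) (m (m (h) (q (f (g)))) (q (f (g)))))  →  (m (m (h) (q (f (g)))) (q (f (g))))
2. (m (m (h) (q (f (g)))) (q (f (g))))  →  (m (q (f (g))) (q (f (g))))
normal form: (m (q (f (g))) (q (f (g))))


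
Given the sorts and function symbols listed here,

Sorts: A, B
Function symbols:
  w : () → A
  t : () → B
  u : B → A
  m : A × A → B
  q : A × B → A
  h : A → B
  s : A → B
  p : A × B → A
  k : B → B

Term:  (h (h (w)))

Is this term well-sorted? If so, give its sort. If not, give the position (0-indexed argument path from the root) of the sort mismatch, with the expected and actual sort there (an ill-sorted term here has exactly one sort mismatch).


ill-sorted at position [0]: expected A, got B

    (w) : A
  (h (w)) : B
(h (h (w))) : ✗ arg 0 at [0] has sort B, expected A


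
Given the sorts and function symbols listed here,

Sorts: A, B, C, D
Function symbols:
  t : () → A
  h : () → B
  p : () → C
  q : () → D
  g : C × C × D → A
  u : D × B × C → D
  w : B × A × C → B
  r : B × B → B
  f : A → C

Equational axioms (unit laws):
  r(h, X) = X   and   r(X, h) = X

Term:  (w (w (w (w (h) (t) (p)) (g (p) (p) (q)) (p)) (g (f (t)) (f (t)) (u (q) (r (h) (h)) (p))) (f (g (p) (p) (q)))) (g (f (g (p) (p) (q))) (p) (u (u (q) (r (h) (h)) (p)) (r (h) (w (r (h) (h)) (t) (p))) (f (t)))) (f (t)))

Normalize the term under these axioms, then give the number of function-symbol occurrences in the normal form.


1. (w (w (w (w (h) (t) (p)) (g (p) (p) (q)) (p)) (g (f (t)) (f (t)) (u (q) (r (h) (h)) (p))) (f (g (p) (p) (q)))) (g (f (g (p) (p) (q))) (p) (u (u (q) (r (h) (h)) (p)) (r (h) (w (r (h) (h)) (t) (p))) (f (t)))) (f (t)))  →  (w (w (w (w (h) (t) (p)) (g (p) (p) (q)) (p)) (g (f (t)) (f (t)) (u (q) (h) (p))) (f (g (p) (p) (q)))) (g (f (g (p) (p) (q))) (p) (u (u (q) (r (h) (h)) (p)) (r (h) (w (r (h) (h)) (t) (p))) (f (t)))) (f (t)))
2. (w (w (w (w (h) (t) (p)) (g (p) (p) (q)) (p)) (g (f (t)) (f (t)) (u (q) (h) (p))) (f (g (p) (p) (q)))) (g (f (g (p) (p) (q))) (p) (u (u (q) (r (h) (h)) (p)) (r (h) (w (r (h) (h)) (t) (p))) (f (t)))) (f (t)))  →  (w (w (w (w (h) (t) (p)) (g (p) (p) (q)) (p)) (g (f (t)) (f (t)) (u (q) (h) (p))) (f (g (p) (p) (q)))) (g (f (g (p) (p) (q))) (p) (u (u (q) (h) (p)) (r (h) (w (r (h) (h)) (t) (p))) (f (t)))) (f (t)))
3. (w (w (w (w (h) (t) (p)) (g (p) (p) (q)) (p)) (g (f (t)) (f (t)) (u (q) (h) (p))) (f (g (p) (p) (q)))) (g (f (g (p) (p) (q))) (p) (u (u (q) (h) (p)) (r (h) (w (r (h) (h)) (t) (p))) (f (t)))) (f (t)))  →  (w (w (w (w (h) (t) (p)) (g (p) (p) (q)) (p)) (g (f (t)) (f (t)) (u (q) (h) (p))) (f (g (p) (p) (q)))) (g (f (g (p) (p) (q))) (p) (u (u (q) (h) (p)) (w (r (h) (h)) (t) (p)) (f (t)))) (f (t)))
4. (w (w (w (w (h) (t) (p)) (g (p) (p) (q)) (p)) (g (f (t)) (f (t)) (u (q) (h) (p))) (f (g (p) (p) (q)))) (g (f (g (p) (p) (q))) (p) (u (u (q) (h) (p)) (w (r (h) (h)) (t) (p)) (f (t)))) (f (t)))  →  (w (w (w (w (h) (t) (p)) (g (p) (p) (q)) (p)) (g (f (t)) (f (t)) (u (q) (h) (p))) (f (g (p) (p) (q)))) (g (f (g (p) (p) (q))) (p) (u (u (q) (h) (p)) (w (h) (t) (p)) (f (t)))) (f (t)))
normal form: (w (w (w (w (h) (t) (p)) (g (p) (p) (q)) (p)) (g (f (t)) (f (t)) (u (q) (h) (p))) (f (g (p) (p) (q)))) (g (f (g (p) (p) (q))) (p) (u (u (q) (h) (p)) (w (h) (t) (p)) (f (t)))) (f (t)))

size = 46


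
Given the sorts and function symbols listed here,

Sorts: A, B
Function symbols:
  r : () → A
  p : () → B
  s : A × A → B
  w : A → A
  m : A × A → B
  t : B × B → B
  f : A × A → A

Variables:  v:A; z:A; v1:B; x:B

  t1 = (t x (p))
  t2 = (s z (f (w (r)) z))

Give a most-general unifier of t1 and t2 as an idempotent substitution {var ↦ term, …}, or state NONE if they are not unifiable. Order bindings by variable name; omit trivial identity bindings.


NONE (not unifiable)

head clash or occurs-check failure — not unifiable


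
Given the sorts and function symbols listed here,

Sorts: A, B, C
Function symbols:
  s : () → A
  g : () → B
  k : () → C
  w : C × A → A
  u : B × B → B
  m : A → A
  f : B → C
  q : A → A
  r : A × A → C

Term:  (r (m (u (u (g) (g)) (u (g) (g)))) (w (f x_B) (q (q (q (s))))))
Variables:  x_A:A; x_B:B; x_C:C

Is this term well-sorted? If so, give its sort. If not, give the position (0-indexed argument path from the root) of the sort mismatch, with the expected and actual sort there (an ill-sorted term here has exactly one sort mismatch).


        (g) : B
        (g) : B
      (u (g) (g)) : B
        (g) : B
        (g) : B
      (u (g) (g)) : B
    (u (u (g) (g)) (u (g) (g))) : B
  (m (u (u (g) (g)) (u (g) (g)))) : ✗ arg 0 at [0, 0] has sort B, expected A
      x_B : B
    (f x_B) : C
          (s) : A
        (q (s)) : A
      (q (q (s))) : A
    (q (q (q (s)))) : A
  (w (f x_B) (q (q (q (s))))) : A

ill-sorted at position [0, 0]: expected A, got B


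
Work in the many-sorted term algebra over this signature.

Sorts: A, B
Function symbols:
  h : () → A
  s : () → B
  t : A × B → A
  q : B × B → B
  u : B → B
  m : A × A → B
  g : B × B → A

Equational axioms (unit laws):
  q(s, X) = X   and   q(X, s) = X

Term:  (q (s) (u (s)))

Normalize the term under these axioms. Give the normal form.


normal form = (u (s))

1. (q (s) (u (s)))  →  (u (s))


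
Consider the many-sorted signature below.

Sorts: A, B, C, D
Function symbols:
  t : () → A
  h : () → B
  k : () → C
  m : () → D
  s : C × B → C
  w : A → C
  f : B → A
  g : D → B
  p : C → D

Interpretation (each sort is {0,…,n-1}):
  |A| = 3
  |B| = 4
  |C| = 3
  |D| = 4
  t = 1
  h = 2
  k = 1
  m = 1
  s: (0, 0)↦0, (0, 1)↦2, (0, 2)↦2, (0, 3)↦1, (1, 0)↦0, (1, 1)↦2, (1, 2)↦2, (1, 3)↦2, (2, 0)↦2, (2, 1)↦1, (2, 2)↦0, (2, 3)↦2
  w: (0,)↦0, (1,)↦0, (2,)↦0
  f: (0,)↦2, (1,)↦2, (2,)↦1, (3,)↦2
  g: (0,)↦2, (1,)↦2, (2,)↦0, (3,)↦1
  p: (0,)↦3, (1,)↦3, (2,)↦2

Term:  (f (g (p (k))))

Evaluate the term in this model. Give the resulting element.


  k = 1
  (p (k)) = p(1,) = 3
  (g (p (k))) = g(3,) = 1
  (f (g (p (k)))) = f(1,) = 2

value = 2


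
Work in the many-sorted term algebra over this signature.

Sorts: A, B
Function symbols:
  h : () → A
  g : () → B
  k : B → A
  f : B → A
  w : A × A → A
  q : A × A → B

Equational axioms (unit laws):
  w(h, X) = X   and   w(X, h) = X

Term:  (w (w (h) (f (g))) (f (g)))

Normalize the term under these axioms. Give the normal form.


1. (w (w (h) (f (g))) (f (g)))  →  (w (f (g)) (f (g)))

normal form = (w (f (g)) (f (g)))


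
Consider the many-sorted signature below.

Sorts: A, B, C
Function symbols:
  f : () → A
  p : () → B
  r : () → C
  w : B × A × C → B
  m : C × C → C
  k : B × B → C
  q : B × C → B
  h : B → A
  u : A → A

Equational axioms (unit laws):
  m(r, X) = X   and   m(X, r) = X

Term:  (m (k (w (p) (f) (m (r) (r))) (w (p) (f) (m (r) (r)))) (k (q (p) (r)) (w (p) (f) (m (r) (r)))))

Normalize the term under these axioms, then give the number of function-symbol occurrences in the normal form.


size = 18

1. (m (k (w (p) (f) (m (r) (r))) (w (p) (f) (m (r) (r)))) (k (q (p) (r)) (w (p) (f) (m (r) (r)))))  →  (m (k (w (p) (f) (r)) (w (p) (f) (m (r) (r)))) (k (q (p) (r)) (w (p) (f) (m (r) (r)))))
2. (m (k (w (p) (f) (r)) (w (p) (f) (m (r) (r)))) (k (q (p) (r)) (w (p) (f) (m (r) (r)))))  →  (m (k (w (p) (f) (r)) (w (p) (f) (r))) (k (q (p) (r)) (w (p) (f) (m (r) (r)))))
3. (m (k (w (p) (f) (r)) (w (p) (f) (r))) (k (q (p) (r)) (w (p) (f) (m (r) (r)))))  →  (m (k (w (p) (f) (r)) (w (p) (f) (r))) (k (q (p) (r)) (w (p) (f) (r))))
normal form: (m (k (w (p) (f) (r)) (w (p) (f) (r))) (k (q (p) (r)) (w (p) (f) (r))))


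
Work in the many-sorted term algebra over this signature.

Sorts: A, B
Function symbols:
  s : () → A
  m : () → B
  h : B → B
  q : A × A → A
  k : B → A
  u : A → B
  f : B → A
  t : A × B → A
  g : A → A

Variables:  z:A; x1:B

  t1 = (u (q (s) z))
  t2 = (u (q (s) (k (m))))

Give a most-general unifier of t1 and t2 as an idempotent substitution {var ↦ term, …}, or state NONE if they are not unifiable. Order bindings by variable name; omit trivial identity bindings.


{z ↦ (k (m))}


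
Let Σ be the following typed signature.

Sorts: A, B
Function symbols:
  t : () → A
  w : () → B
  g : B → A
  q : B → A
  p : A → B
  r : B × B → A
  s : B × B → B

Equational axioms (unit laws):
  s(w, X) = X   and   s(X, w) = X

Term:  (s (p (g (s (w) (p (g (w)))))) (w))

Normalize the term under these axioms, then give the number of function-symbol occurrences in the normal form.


size = 5

1. (s (p (g (s (w) (p (g (w)))))) (w))  →  (p (g (s (w) (p (g (w))))))
2. (p (g (s (w) (p (g (w))))))  →  (p (g (p (g (w)))))
normal form: (p (g (p (g (w)))))


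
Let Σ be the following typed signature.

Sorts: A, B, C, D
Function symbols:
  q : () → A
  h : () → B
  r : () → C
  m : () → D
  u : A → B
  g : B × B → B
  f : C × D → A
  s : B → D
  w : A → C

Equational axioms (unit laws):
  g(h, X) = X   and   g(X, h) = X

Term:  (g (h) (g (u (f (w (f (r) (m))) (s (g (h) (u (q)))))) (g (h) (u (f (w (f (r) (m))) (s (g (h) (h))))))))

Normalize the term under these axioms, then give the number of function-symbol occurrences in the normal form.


1. (g (h) (g (u (f (w (f (r) (m))) (s (g (h) (u (q)))))) (g (h) (u (f (w (f (r) (m))) (s (g (h) (h))))))))  →  (g (u (f (w (f (r) (m))) (s (g (h) (u (q)))))) (g (h) (u (f (w (f (r) (m))) (s (g (h) (h)))))))
2. (g (u (f (w (f (r) (m))) (s (g (h) (u (q)))))) (g (h) (u (f (w (f (r) (m))) (s (g (h) (h)))))))  →  (g (u (f (w (f (r) (m))) (s (u (q))))) (g (h) (u (f (w (f (r) (m))) (s (g (h) (h)))))))
3. (g (u (f (w (f (r) (m))) (s (u (q))))) (g (h) (u (f (w (f (r) (m))) (s (g (h) (h)))))))  →  (g (u (f (w (f (r) (m))) (s (u (q))))) (u (f (w (f (r) (m))) (s (g (h) (h))))))
4. (g (u (f (w (f (r) (m))) (s (u (q))))) (u (f (w (f (r) (m))) (s (g (h) (h))))))  →  (g (u (f (w (f (r) (m))) (s (u (q))))) (u (f (w (f (r) (m))) (s (h)))))
normal form: (g (u (f (w (f (r) (m))) (s (u (q))))) (u (f (w (f (r) (m))) (s (h)))))

size = 18


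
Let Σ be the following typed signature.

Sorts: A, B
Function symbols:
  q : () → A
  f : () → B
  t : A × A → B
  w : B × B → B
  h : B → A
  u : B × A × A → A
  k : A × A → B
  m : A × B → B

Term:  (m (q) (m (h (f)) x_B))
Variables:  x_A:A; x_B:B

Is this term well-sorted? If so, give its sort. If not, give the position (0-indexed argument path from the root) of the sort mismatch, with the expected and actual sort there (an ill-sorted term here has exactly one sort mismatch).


well-sorted; sort = B

  (q) : A
      (f) : B
    (h (f)) : A
    x_B : B
  (m (h (f)) x_B) : B
(m (q) (m (h (f)) x_B)) : B


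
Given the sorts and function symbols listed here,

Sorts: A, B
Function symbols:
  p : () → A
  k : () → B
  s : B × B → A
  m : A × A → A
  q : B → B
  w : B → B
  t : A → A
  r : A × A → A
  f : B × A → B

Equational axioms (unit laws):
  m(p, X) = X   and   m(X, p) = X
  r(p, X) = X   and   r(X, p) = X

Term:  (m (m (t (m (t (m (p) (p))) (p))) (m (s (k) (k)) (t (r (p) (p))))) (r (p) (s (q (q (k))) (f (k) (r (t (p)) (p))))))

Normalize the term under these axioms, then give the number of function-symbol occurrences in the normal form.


1. (m (m (t (m (t (m (p) (p))) (p))) (m (s (k) (k)) (t (r (p) (p))))) (r (p) (s (q (q (k))) (f (k) (r (t (p)) (p))))))  →  (m (m (t (t (m (p) (p)))) (m (s (k) (k)) (t (r (p) (p))))) (r (p) (s (q (q (k))) (f (k) (r (t (p)) (p))))))
2. (m (m (t (t (m (p) (p)))) (m (s (k) (k)) (t (r (p) (p))))) (r (p) (s (q (q (k))) (f (k) (r (t (p)) (p))))))  →  (m (m (t (t (p))) (m (s (k) (k)) (t (r (p) (p))))) (r (p) (s (q (q (k))) (f (k) (r (t (p)) (p))))))
3. (m (m (t (t (p))) (m (s (k) (k)) (t (r (p) (p))))) (r (p) (s (q (q (k))) (f (k) (r (t (p)) (p))))))  →  (m (m (t (t (p))) (m (s (k) (k)) (t (p)))) (r (p) (s (q (q (k))) (f (k) (r (t (p)) (p))))))
4. (m (m (t (t (p))) (m (s (k) (k)) (t (p)))) (r (p) (s (q (q (k))) (f (k) (r (t (p)) (p))))))  →  (m (m (t (t (p))) (m (s (k) (k)) (t (p)))) (s (q (q (k))) (f (k) (r (t (p)) (p)))))
5. (m (m (t (t (p))) (m (s (k) (k)) (t (p)))) (s (q (q (k))) (f (k) (r (t (p)) (p)))))  →  (m (m (t (t (p))) (m (s (k) (k)) (t (p)))) (s (q (q (k))) (f (k) (t (p)))))
normal form: (m (m (t (t (p))) (m (s (k) (k)) (t (p)))) (s (q (q (k))) (f (k) (t (p)))))

size = 19


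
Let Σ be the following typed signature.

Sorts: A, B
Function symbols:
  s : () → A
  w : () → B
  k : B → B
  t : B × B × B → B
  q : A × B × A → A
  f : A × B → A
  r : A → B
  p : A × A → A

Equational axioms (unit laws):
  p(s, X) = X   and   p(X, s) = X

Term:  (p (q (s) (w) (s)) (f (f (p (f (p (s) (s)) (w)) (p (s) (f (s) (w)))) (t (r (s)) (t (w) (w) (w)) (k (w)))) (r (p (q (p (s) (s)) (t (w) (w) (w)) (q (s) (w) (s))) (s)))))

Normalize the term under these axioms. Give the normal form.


1. (p (q (s) (w) (s)) (f (f (p (f (p (s) (s)) (w)) (p (s) (f (s) (w)))) (t (r (s)) (t (w) (w) (w)) (k (w)))) (r (p (q (p (s) (s)) (t (w) (w) (w)) (q (s) (w) (s))) (s)))))  →  (p (q (s) (w) (s)) (f (f (p (f (s) (w)) (p (s) (f (s) (w)))) (t (r (s)) (t (w) (w) (w)) (k (w)))) (r (p (q (p (s) (s)) (t (w) (w) (w)) (q (s) (w) (s))) (s)))))
2. (p (q (s) (w) (s)) (f (f (p (f (s) (w)) (p (s) (f (s) (w)))) (t (r (s)) (t (w) (w) (w)) (k (w)))) (r (p (q (p (s) (s)) (t (w) (w) (w)) (q (s) (w) (s))) (s)))))  →  (p (q (s) (w) (s)) (f (f (p (f (s) (w)) (f (s) (w))) (t (r (s)) (t (w) (w) (w)) (k (w)))) (r (p (q (p (s) (s)) (t (w) (w) (w)) (q (s) (w) (s))) (s)))))
3. (p (q (s) (w) (s)) (f (f (p (f (s) (w)) (f (s) (w))) (t (r (s)) (t (w) (w) (w)) (k (w)))) (r (p (q (p (s) (s)) (t (w) (w) (w)) (q (s) (w) (s))) (s)))))  →  (p (q (s) (w) (s)) (f (f (p (f (s) (w)) (f (s) (w))) (t (r (s)) (t (w) (w) (w)) (k (w)))) (r (q (p (s) (s)) (t (w) (w) (w)) (q (s) (w) (s))))))
4. (p (q (s) (w) (s)) (f (f (p (f (s) (w)) (f (s) (w))) (t (r (s)) (t (w) (w) (w)) (k (w)))) (r (q (p (s) (s)) (t (w) (w) (w)) (q (s) (w) (s))))))  →  (p (q (s) (w) (s)) (f (f (p (f (s) (w)) (f (s) (w))) (t (r (s)) (t (w) (w) (w)) (k (w)))) (r (q (s) (t (w) (w) (w)) (q (s) (w) (s))))))

normal form = (p (q (s) (w) (s)) (f (f (p (f (s) (w)) (f (s) (w))) (t (r (s)) (t (w) (w) (w)) (k (w)))) (r (q (s) (t (w) (w) (w)) (q (s) (w) (s))))))


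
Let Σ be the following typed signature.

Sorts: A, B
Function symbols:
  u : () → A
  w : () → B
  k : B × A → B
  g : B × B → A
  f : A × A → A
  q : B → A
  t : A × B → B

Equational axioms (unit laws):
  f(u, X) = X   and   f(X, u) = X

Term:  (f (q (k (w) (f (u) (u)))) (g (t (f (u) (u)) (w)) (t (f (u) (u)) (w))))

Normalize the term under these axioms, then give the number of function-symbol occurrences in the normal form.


size = 12

1. (f (q (k (w) (f (u) (u)))) (g (t (f (u) (u)) (w)) (t (f (u) (u)) (w))))  →  (f (q (k (w) (u))) (g (t (f (u) (u)) (w)) (t (f (u) (u)) (w))))
2. (f (q (k (w) (u))) (g (t (f (u) (u)) (w)) (t (f (u) (u)) (w))))  →  (f (q (k (w) (u))) (g (t (u) (w)) (t (f (u) (u)) (w))))
3. (f (q (k (w) (u))) (g (t (u) (w)) (t (f (u) (u)) (w))))  →  (f (q (k (w) (u))) (g (t (u) (w)) (t (u) (w))))
normal form: (f (q (k (w) (u))) (g (t (u) (w)) (t (u) (w))))


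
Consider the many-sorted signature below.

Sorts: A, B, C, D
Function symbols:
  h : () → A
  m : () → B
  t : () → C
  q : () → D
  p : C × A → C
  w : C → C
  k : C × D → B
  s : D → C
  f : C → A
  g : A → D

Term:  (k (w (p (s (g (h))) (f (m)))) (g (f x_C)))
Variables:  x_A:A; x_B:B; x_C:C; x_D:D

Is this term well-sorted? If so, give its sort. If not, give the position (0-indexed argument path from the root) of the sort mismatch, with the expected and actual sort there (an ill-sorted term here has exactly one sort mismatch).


          (h) : A
        (g (h)) : D
      (s (g (h))) : C
        (m) : B
      (f (m)) : ✗ arg 0 at [0, 0, 1, 0] has sort B, expected C
      x_C : C
    (f x_C) : A
  (g (f x_C)) : D

ill-sorted at position [0, 0, 1, 0]: expected C, got B


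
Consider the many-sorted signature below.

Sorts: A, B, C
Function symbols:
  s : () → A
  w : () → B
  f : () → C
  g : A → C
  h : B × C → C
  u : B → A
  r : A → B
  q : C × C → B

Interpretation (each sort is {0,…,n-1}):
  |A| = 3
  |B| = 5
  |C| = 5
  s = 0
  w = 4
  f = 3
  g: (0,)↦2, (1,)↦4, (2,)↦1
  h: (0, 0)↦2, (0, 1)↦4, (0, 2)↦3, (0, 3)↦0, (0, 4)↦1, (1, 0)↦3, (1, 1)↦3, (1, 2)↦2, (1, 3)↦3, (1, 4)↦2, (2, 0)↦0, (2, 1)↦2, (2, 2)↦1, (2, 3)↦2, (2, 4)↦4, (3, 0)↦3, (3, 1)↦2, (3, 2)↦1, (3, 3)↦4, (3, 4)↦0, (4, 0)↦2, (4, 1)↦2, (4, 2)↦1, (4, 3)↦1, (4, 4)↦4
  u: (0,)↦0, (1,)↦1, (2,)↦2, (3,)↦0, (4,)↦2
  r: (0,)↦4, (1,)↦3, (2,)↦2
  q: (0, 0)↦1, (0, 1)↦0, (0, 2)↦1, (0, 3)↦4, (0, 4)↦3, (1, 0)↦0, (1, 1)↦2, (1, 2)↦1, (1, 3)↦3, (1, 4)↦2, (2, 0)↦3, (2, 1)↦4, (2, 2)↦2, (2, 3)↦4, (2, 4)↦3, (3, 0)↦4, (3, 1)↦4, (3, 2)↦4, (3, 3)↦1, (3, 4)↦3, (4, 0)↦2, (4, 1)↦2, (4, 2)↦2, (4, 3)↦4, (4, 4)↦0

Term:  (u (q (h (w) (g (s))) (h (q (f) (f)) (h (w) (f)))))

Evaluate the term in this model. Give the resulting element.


  w = 4
  s = 0
  (g (s)) = g(0,) = 2
  (h (w) (g (s))) = h(4, 2) = 1
  f = 3
  f = 3
  (q (f) (f)) = q(3, 3) = 1
  w = 4
  f = 3
  (h (w) (f)) = h(4, 3) = 1
  (h (q (f) (f)) (h (w) (f))) = h(1, 1) = 3
  (q (h (w) (g (s))) (h (q (f) (f)) (h (w) (f)))) = q(1, 3) = 3
  (u (q (h (w) (g (s))) (h (q (f) (f)) (h (w) (f))))) = u(3,) = 0

value = 0


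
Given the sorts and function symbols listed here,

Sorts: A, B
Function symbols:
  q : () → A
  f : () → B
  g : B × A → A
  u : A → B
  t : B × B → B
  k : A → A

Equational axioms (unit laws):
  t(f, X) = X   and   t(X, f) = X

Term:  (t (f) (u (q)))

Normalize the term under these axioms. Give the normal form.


1. (t (f) (u (q)))  →  (u (q))

normal form = (u (q))


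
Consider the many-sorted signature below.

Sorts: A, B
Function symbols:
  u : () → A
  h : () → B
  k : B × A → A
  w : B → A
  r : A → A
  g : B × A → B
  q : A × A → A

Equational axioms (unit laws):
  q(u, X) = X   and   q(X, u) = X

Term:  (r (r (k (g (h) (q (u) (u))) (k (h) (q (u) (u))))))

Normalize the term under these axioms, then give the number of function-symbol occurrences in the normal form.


size = 9

1. (r (r (k (g (h) (q (u) (u))) (k (h) (q (u) (u))))))  →  (r (r (k (g (h) (u)) (k (h) (q (u) (u))))))
2. (r (r (k (g (h) (u)) (k (h) (q (u) (u))))))  →  (r (r (k (g (h) (u)) (k (h) (u)))))
normal form: (r (r (k (g (h) (u)) (k (h) (u)))))


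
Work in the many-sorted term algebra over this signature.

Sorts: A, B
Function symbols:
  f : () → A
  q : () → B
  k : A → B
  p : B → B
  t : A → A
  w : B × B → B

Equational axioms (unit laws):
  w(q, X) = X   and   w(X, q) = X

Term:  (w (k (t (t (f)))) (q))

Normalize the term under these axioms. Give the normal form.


normal form = (k (t (t (f))))

1. (w (k (t (t (f)))) (q))  →  (k (t (t (f))))


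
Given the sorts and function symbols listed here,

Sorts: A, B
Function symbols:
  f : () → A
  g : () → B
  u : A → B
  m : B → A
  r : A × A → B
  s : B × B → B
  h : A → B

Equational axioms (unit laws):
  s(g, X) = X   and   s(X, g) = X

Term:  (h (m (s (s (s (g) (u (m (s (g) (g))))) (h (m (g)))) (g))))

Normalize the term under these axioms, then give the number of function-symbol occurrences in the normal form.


size = 9

1. (h (m (s (s (s (g) (u (m (s (g) (g))))) (h (m (g)))) (g))))  →  (h (m (s (s (g) (u (m (s (g) (g))))) (h (m (g))))))
2. (h (m (s (s (g) (u (m (s (g) (g))))) (h (m (g))))))  →  (h (m (s (u (m (s (g) (g)))) (h (m (g))))))
3. (h (m (s (u (m (s (g) (g)))) (h (m (g))))))  →  (h (m (s (u (m (g))) (h (m (g))))))
normal form: (h (m (s (u (m (g))) (h (m (g))))))


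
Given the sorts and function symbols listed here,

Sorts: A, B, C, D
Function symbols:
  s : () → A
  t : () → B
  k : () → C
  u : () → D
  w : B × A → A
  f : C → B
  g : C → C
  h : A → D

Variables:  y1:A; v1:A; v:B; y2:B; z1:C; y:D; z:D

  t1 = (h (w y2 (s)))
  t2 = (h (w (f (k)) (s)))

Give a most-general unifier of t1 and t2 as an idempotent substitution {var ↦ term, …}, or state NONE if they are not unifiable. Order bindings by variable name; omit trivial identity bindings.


{y2 ↦ (f (k))}


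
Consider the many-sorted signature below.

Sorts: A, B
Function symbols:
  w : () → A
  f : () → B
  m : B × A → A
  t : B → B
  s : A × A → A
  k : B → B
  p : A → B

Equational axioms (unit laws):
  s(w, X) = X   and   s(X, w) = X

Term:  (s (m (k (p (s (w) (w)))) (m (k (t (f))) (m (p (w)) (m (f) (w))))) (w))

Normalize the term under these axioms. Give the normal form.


1. (s (m (k (p (s (w) (w)))) (m (k (t (f))) (m (p (w)) (m (f) (w))))) (w))  →  (m (k (p (s (w) (w)))) (m (k (t (f))) (m (p (w)) (m (f) (w)))))
2. (m (k (p (s (w) (w)))) (m (k (t (f))) (m (p (w)) (m (f) (w)))))  →  (m (k (p (w))) (m (k (t (f))) (m (p (w)) (m (f) (w)))))

normal form = (m (k (p (w))) (m (k (t (f))) (m (p (w)) (m (f) (w)))))


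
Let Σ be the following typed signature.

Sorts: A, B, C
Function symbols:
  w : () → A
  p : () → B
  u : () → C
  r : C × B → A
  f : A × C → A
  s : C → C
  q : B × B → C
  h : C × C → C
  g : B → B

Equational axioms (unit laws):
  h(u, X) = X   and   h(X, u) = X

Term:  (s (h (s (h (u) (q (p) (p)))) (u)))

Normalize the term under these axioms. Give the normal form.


normal form = (s (s (q (p) (p))))

1. (s (h (s (h (u) (q (p) (p)))) (u)))  →  (s (s (h (u) (q (p) (p)))))
2. (s (s (h (u) (q (p) (p)))))  →  (s (s (q (p) (p))))


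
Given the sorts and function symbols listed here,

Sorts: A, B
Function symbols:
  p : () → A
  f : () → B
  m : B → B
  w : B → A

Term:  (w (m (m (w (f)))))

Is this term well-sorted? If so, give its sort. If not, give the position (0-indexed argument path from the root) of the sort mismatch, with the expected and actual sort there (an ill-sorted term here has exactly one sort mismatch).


        (f) : B
      (w (f)) : A
    (m (w (f))) : ✗ arg 0 at [0, 0, 0] has sort A, expected B

ill-sorted at position [0, 0, 0]: expected B, got A


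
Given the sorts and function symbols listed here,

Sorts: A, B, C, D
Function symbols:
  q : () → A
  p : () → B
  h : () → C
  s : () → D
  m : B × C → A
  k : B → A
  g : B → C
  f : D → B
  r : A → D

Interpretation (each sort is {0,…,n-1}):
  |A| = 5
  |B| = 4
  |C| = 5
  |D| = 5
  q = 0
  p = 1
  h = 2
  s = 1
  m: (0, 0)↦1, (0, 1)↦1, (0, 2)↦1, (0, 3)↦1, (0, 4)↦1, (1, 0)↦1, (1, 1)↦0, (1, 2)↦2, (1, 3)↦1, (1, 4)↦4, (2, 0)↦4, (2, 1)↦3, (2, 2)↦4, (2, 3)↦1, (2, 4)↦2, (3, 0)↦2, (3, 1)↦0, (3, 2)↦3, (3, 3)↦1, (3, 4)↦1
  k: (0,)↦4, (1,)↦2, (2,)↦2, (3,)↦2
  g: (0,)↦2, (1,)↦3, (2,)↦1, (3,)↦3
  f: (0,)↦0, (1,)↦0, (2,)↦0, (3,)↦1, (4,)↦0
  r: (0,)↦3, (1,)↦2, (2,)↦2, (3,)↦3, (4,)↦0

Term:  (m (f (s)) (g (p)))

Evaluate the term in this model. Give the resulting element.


  s = 1
  (f (s)) = f(1,) = 0
  p = 1
  (g (p)) = g(1,) = 3
  (m (f (s)) (g (p))) = m(0, 3) = 1

value = 1


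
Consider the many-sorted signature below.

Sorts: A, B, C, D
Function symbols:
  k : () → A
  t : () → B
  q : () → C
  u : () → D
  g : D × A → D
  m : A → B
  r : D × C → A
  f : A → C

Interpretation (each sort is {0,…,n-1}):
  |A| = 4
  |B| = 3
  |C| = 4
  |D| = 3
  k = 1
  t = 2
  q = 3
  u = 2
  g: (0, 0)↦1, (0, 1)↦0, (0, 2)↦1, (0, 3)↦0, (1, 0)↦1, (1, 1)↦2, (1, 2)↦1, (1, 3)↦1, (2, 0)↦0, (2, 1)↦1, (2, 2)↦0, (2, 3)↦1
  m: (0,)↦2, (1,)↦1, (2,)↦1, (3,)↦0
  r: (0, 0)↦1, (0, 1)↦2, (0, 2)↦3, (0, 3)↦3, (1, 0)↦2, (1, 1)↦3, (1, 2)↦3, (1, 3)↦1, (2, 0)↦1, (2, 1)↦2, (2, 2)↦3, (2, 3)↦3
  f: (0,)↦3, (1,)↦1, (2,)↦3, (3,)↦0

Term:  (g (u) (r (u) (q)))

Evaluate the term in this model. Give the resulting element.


  u = 2
  u = 2
  q = 3
  (r (u) (q)) = r(2, 3) = 3
  (g (u) (r (u) (q))) = g(2, 3) = 1

value = 1


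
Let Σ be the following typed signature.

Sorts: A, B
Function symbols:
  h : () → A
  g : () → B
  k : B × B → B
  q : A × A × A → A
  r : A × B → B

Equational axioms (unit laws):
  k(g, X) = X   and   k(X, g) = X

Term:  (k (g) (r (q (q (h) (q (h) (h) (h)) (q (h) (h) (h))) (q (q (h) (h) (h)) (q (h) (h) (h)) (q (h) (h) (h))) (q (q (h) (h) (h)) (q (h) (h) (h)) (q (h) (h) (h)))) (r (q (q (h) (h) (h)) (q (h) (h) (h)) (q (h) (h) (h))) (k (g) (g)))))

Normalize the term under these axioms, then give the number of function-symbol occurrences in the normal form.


size = 53

1. (k (g) (r (q (q (h) (q (h) (h) (h)) (q (h) (h) (h))) (q (q (h) (h) (h)) (q (h) (h) (h)) (q (h) (h) (h))) (q (q (h) (h) (h)) (q (h) (h) (h)) (q (h) (h) (h)))) (r (q (q (h) (h) (h)) (q (h) (h) (h)) (q (h) (h) (h))) (k (g) (g)))))  →  (r (q (q (h) (q (h) (h) (h)) (q (h) (h) (h))) (q (q (h) (h) (h)) (q (h) (h) (h)) (q (h) (h) (h))) (q (q (h) (h) (h)) (q (h) (h) (h)) (q (h) (h) (h)))) (r (q (q (h) (h) (h)) (q (h) (h) (h)) (q (h) (h) (h))) (k (g) (g))))
2. (r (q (q (h) (q (h) (h) (h)) (q (h) (h) (h))) (q (q (h) (h) (h)) (q (h) (h) (h)) (q (h) (h) (h))) (q (q (h) (h) (h)) (q (h) (h) (h)) (q (h) (h) (h)))) (r (q (q (h) (h) (h)) (q (h) (h) (h)) (q (h) (h) (h))) (k (g) (g))))  →  (r (q (q (h) (q (h) (h) (h)) (q (h) (h) (h))) (q (q (h) (h) (h)) (q (h) (h) (h)) (q (h) (h) (h))) (q (q (h) (h) (h)) (q (h) (h) (h)) (q (h) (h) (h)))) (r (q (q (h) (h) (h)) (q (h) (h) (h)) (q (h) (h) (h))) (g)))
normal form: (r (q (q (h) (q (h) (h) (h)) (q (h) (h) (h))) (q (q (h) (h) (h)) (q (h) (h) (h)) (q (h) (h) (h))) (q (q (h) (h) (h)) (q (h) (h) (h)) (q (h) (h) (h)))) (r (q (q (h) (h) (h)) (q (h) (h) (h)) (q (h) (h) (h))) (g)))


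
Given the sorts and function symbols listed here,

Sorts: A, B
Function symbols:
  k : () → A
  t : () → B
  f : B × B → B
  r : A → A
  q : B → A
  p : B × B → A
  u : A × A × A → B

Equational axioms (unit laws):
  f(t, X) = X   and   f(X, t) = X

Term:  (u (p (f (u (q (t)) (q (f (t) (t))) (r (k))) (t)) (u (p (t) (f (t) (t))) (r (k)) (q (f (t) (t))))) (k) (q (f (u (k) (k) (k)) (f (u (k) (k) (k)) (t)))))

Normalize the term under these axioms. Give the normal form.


normal form = (u (p (u (q (t)) (q (t)) (r (k))) (u (p (t) (t)) (r (k)) (q (t)))) (k) (q (f (u (k) (k) (k)) (u (k) (k) (k)))))

1. (u (p (f (u (q (t)) (q (f (t) (t))) (r (k))) (t)) (u (p (t) (f (t) (t))) (r (k)) (q (f (t) (t))))) (k) (q (f (u (k) (k) (k)) (f (u (k) (k) (k)) (t)))))  →  (u (p (u (q (t)) (q (f (t) (t))) (r (k))) (u (p (t) (f (t) (t))) (r (k)) (q (f (t) (t))))) (k) (q (f (u (k) (k) (k)) (f (u (k) (k) (k)) (t)))))
2. (u (p (u (q (t)) (q (f (t) (t))) (r (k))) (u (p (t) (f (t) (t))) (r (k)) (q (f (t) (t))))) (k) (q (f (u (k) (k) (k)) (f (u (k) (k) (k)) (t)))))  →  (u (p (u (q (t)) (q (t)) (r (k))) (u (p (t) (f (t) (t))) (r (k)) (q (f (t) (t))))) (k) (q (f (u (k) (k) (k)) (f (u (k) (k) (k)) (t)))))
3. (u (p (u (q (t)) (q (t)) (r (k))) (u (p (t) (f (t) (t))) (r (k)) (q (f (t) (t))))) (k) (q (f (u (k) (k) (k)) (f (u (k) (k) (k)) (t)))))  →  (u (p (u (q (t)) (q (t)) (r (k))) (u (p (t) (t)) (r (k)) (q (f (t) (t))))) (k) (q (f (u (k) (k) (k)) (f (u (k) (k) (k)) (t)))))
4. (u (p (u (q (t)) (q (t)) (r (k))) (u (p (t) (t)) (r (k)) (q (f (t) (t))))) (k) (q (f (u (k) (k) (k)) (f (u (k) (k) (k)) (t)))))  →  (u (p (u (q (t)) (q (t)) (r (k))) (u (p (t) (t)) (r (k)) (q (t)))) (k) (q (f (u (k) (k) (k)) (f (u (k) (k) (k)) (t)))))
5. (u (p (u (q (t)) (q (t)) (r (k))) (u (p (t) (t)) (r (k)) (q (t)))) (k) (q (f (u (k) (k) (k)) (f (u (k) (k) (k)) (t)))))  →  (u (p (u (q (t)) (q (t)) (r (k))) (u (p (t) (t)) (r (k)) (q (t)))) (k) (q (f (u (k) (k) (k)) (u (k) (k) (k)))))


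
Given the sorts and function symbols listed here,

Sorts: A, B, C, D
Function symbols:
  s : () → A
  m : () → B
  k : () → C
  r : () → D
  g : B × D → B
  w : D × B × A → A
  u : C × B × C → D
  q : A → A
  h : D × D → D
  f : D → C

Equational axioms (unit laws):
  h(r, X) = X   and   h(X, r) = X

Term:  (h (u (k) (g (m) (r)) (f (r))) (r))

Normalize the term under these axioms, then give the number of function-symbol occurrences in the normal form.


1. (h (u (k) (g (m) (r)) (f (r))) (r))  →  (u (k) (g (m) (r)) (f (r)))
normal form: (u (k) (g (m) (r)) (f (r)))

size = 7


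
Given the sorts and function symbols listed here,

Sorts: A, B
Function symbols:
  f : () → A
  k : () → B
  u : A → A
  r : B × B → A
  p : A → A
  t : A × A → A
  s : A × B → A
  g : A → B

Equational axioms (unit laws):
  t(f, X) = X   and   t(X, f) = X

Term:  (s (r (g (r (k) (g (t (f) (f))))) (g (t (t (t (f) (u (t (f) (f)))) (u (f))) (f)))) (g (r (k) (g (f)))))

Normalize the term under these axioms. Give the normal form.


normal form = (s (r (g (r (k) (g (f)))) (g (t (u (f)) (u (f))))) (g (r (k) (g (f)))))

1. (s (r (g (r (k) (g (t (f) (f))))) (g (t (t (t (f) (u (t (f) (f)))) (u (f))) (f)))) (g (r (k) (g (f)))))  →  (s (r (g (r (k) (g (f)))) (g (t (t (t (f) (u (t (f) (f)))) (u (f))) (f)))) (g (r (k) (g (f)))))
2. (s (r (g (r (k) (g (f)))) (g (t (t (t (f) (u (t (f) (f)))) (u (f))) (f)))) (g (r (k) (g (f)))))  →  (s (r (g (r (k) (g (f)))) (g (t (t (f) (u (t (f) (f)))) (u (f))))) (g (r (k) (g (f)))))
3. (s (r (g (r (k) (g (f)))) (g (t (t (f) (u (t (f) (f)))) (u (f))))) (g (r (k) (g (f)))))  →  (s (r (g (r (k) (g (f)))) (g (t (u (t (f) (f))) (u (f))))) (g (r (k) (g (f)))))
4. (s (r (g (r (k) (g (f)))) (g (t (u (t (f) (f))) (u (f))))) (g (r (k) (g (f)))))  →  (s (r (g (r (k) (g (f)))) (g (t (u (f)) (u (f))))) (g (r (k) (g (f)))))


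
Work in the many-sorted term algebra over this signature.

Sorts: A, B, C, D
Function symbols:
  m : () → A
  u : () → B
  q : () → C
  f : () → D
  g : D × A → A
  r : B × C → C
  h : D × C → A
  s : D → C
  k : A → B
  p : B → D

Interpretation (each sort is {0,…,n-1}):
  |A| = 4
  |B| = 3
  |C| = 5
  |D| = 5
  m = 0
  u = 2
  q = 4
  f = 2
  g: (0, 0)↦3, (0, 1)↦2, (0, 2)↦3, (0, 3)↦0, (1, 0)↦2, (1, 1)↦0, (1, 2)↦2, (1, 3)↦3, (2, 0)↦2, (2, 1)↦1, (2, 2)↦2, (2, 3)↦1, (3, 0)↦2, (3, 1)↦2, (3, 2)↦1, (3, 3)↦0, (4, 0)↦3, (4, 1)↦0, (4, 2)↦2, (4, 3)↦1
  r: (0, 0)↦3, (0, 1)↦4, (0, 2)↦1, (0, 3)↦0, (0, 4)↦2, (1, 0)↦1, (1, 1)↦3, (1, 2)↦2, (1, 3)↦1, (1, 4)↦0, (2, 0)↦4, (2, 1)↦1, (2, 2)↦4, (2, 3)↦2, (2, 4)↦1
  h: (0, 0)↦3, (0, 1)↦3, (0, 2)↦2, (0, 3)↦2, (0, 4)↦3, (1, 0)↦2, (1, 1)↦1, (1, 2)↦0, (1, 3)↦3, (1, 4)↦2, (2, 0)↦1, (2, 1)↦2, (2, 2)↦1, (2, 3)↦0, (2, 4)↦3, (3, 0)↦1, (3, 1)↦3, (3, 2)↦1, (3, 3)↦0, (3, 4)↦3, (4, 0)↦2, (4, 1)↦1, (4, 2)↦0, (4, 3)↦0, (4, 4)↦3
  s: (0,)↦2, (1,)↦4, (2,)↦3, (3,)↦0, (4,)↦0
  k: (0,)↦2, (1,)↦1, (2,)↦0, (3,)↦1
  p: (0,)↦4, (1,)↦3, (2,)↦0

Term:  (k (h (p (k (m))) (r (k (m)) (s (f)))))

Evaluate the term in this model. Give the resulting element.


  m = 0
  (k (m)) = k(0,) = 2
  (p (k (m))) = p(2,) = 0
  m = 0
  (k (m)) = k(0,) = 2
  f = 2
  (s (f)) = s(2,) = 3
  (r (k (m)) (s (f))) = r(2, 3) = 2
  (h (p (k (m))) (r (k (m)) (s (f)))) = h(0, 2) = 2
  (k (h (p (k (m))) (r (k (m)) (s (f))))) = k(2,) = 0

value = 0


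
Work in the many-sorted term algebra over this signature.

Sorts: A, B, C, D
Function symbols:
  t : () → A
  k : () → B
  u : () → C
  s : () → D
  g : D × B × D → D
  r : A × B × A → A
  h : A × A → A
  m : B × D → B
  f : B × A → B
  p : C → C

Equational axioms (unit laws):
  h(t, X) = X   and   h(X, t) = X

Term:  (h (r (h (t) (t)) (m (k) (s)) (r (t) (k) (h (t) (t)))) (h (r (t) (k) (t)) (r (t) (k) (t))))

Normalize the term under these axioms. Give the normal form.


1. (h (r (h (t) (t)) (m (k) (s)) (r (t) (k) (h (t) (t)))) (h (r (t) (k) (t)) (r (t) (k) (t))))  →  (h (r (t) (m (k) (s)) (r (t) (k) (h (t) (t)))) (h (r (t) (k) (t)) (r (t) (k) (t))))
2. (h (r (t) (m (k) (s)) (r (t) (k) (h (t) (t)))) (h (r (t) (k) (t)) (r (t) (k) (t))))  →  (h (r (t) (m (k) (s)) (r (t) (k) (t))) (h (r (t) (k) (t)) (r (t) (k) (t))))

normal form = (h (r (t) (m (k) (s)) (r (t) (k) (t))) (h (r (t) (k) (t)) (r (t) (k) (t))))


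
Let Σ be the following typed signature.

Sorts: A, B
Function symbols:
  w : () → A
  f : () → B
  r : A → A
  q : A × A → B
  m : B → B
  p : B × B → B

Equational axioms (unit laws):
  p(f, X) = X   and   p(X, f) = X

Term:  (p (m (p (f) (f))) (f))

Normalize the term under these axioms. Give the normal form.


1. (p (m (p (f) (f))) (f))  →  (m (p (f) (f)))
2. (m (p (f) (f)))  →  (m (f))

normal form = (m (f))


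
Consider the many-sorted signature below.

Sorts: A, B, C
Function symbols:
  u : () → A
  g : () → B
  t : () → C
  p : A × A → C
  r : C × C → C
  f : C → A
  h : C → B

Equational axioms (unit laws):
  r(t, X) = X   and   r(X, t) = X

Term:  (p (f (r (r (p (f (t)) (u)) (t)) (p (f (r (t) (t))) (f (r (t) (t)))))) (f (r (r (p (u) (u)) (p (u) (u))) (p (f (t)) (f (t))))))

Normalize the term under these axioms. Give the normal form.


1. (p (f (r (r (p (f (t)) (u)) (t)) (p (f (r (t) (t))) (f (r (t) (t)))))) (f (r (r (p (u) (u)) (p (u) (u))) (p (f (t)) (f (t))))))  →  (p (f (r (p (f (t)) (u)) (p (f (r (t) (t))) (f (r (t) (t)))))) (f (r (r (p (u) (u)) (p (u) (u))) (p (f (t)) (f (t))))))
2. (p (f (r (p (f (t)) (u)) (p (f (r (t) (t))) (f (r (t) (t)))))) (f (r (r (p (u) (u)) (p (u) (u))) (p (f (t)) (f (t))))))  →  (p (f (r (p (f (t)) (u)) (p (f (t)) (f (r (t) (t)))))) (f (r (r (p (u) (u)) (p (u) (u))) (p (f (t)) (f (t))))))
3. (p (f (r (p (f (t)) (u)) (p (f (t)) (f (r (t) (t)))))) (f (r (r (p (u) (u)) (p (u) (u))) (p (f (t)) (f (t))))))  →  (p (f (r (p (f (t)) (u)) (p (f (t)) (f (t))))) (f (r (r (p (u) (u)) (p (u) (u))) (p (f (t)) (f (t))))))

normal form = (p (f (r (p (f (t)) (u)) (p (f (t)) (f (t))))) (f (r (r (p (u) (u)) (p (u) (u))) (p (f (t)) (f (t))))))


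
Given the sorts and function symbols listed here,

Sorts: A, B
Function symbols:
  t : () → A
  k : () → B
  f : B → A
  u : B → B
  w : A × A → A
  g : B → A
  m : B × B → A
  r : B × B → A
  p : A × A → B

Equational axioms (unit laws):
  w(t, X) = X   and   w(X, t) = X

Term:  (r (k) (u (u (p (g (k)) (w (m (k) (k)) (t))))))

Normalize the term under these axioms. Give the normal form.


normal form = (r (k) (u (u (p (g (k)) (m (k) (k))))))

1. (r (k) (u (u (p (g (k)) (w (m (k) (k)) (t))))))  →  (r (k) (u (u (p (g (k)) (m (k) (k))))))
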